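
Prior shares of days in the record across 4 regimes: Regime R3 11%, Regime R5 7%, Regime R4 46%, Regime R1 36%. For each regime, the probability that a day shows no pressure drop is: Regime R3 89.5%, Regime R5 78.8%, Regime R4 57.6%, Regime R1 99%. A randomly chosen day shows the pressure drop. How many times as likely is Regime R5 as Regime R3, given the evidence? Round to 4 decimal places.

1.2848

Taking complements, P(drop | each) = Regime R3 0.105, Regime R5 0.212, Regime R4 0.424, Regime R1 0.01.
Prior × likelihood for each hypothesis:
  Regime R3: 0.11 × 0.105 = 0.01155
  Regime R5: 0.07 × 0.212 = 0.01484
  Regime R4: 0.46 × 0.424 = 0.19504
  Regime R1: 0.36 × 0.01 = 0.0036
Sum = 0.22503.
The ratio is 0.01484 / 0.01155 (the normalizer cancels) = 1.2848.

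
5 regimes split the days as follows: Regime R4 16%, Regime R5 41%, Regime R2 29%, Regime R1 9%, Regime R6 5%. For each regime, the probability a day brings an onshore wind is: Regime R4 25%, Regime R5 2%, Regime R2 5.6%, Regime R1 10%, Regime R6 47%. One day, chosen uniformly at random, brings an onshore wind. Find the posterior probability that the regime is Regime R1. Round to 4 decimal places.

0.0928

Prior × likelihood for each hypothesis:
  Regime R4: 0.16 × 0.25 = 0.04
  Regime R5: 0.41 × 0.02 = 0.0082
  Regime R2: 0.29 × 0.056 = 0.01624
  Regime R1: 0.09 × 0.1 = 0.009
  Regime R6: 0.05 × 0.47 = 0.0235
Sum = 0.09694.
P(Regime R1 | evidence) = 0.009 / 0.09694 ≈ 0.0928.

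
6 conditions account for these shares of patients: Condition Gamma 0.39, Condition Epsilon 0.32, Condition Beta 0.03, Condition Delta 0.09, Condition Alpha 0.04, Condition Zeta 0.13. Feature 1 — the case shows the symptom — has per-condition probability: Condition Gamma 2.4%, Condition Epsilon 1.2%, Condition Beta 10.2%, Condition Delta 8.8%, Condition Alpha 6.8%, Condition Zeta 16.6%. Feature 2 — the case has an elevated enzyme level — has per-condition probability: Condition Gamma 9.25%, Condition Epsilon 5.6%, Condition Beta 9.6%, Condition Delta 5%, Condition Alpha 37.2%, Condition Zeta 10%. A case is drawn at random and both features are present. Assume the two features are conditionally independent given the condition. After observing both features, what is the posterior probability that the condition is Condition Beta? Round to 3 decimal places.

0.059

By Bayes' rule, posterior ∝ prior × likelihood:
  Condition Gamma: 0.39 × 0.024 × 0.0925 = 0.0008658
  Condition Epsilon: 0.32 × 0.012 × 0.056 = 0.00021504
  Condition Beta: 0.03 × 0.102 × 0.096 = 0.00029376
  Condition Delta: 0.09 × 0.088 × 0.05 = 0.000396
  Condition Alpha: 0.04 × 0.068 × 0.372 = 0.00101184
  Condition Zeta: 0.13 × 0.166 × 0.1 = 0.002158
Total = 0.00494044.
P(Condition Beta | evidence) = 0.00029376 / 0.00494044 ≈ 0.059.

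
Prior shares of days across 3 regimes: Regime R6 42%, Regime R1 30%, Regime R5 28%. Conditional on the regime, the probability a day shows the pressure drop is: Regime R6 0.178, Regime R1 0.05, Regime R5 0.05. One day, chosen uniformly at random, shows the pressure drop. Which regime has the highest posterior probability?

Unnormalized posteriors (prior × likelihood):
  Regime R6: 0.42 × 0.178 = 0.07476
  Regime R1: 0.3 × 0.05 = 0.015
  Regime R5: 0.28 × 0.05 = 0.014
Sum = 0.10376.
Largest term belongs to Regime R6, so Regime R6 is most probable.

Regime R6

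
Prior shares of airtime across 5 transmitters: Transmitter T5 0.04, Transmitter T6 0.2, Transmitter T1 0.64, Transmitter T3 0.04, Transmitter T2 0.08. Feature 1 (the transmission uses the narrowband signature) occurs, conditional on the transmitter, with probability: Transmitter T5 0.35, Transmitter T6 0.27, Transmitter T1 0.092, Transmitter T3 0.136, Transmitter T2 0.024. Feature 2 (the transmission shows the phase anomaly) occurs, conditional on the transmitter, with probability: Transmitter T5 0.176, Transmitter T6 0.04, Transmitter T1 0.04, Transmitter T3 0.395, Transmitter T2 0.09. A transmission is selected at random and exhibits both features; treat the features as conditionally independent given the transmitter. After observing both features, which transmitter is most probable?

Unnormalized posteriors (prior × likelihood):
  Transmitter T5: 0.04 × 0.35 × 0.176 = 0.002464
  Transmitter T6: 0.2 × 0.27 × 0.04 = 0.00216
  Transmitter T1: 0.64 × 0.092 × 0.04 = 0.0023552
  Transmitter T3: 0.04 × 0.136 × 0.395 = 0.0021488
  Transmitter T2: 0.08 × 0.024 × 0.09 = 0.0001728
Sum = 0.0093008.
Largest term belongs to Transmitter T5, so Transmitter T5 is most probable.

Transmitter T5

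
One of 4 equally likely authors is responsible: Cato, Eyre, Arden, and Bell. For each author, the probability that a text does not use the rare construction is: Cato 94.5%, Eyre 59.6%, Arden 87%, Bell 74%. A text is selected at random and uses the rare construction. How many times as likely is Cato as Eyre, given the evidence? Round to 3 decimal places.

0.136

Taking complements, P(rare-form | each) = Cato 0.055, Eyre 0.404, Arden 0.13, Bell 0.26.
Since the prior is uniform, the posterior is proportional to the likelihood:
  Cato: 0.055
  Eyre: 0.404
  Arden: 0.13
  Bell: 0.26
Normalizing constant = 0.849.
The ratio is 0.055 / 0.404 (the normalizer cancels) = 0.136.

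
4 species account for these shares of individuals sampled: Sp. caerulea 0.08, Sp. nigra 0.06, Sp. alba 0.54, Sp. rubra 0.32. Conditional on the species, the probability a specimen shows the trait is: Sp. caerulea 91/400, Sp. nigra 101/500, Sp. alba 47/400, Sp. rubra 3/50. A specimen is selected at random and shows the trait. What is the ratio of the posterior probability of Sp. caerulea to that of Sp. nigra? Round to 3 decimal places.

By Bayes' rule, posterior ∝ prior × likelihood:
  Sp. caerulea: 0.08 × 0.2275 = 0.0182
  Sp. nigra: 0.06 × 0.202 = 0.01212
  Sp. alba: 0.54 × 0.1175 = 0.06345
  Sp. rubra: 0.32 × 0.06 = 0.0192
Sum = 0.11297.
The ratio is 0.0182 / 0.01212 (the normalizer cancels) = 1.502.

1.502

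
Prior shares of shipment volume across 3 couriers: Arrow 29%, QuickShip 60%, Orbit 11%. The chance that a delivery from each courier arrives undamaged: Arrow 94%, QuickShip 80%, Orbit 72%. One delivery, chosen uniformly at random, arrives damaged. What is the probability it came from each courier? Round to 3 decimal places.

Taking complements, P(damaged | each) = Arrow 0.06, QuickShip 0.2, Orbit 0.28.
Prior × likelihood for each hypothesis:
  Arrow: 0.29 × 0.06 = 0.0174
  QuickShip: 0.6 × 0.2 = 0.12
  Orbit: 0.11 × 0.28 = 0.0308
Total = 0.1682.
P(Arrow | damaged) = 0.0174/0.1682 ≈ 0.103
P(QuickShip | damaged) = 0.12/0.1682 ≈ 0.713
P(Orbit | damaged) = 0.0308/0.1682 ≈ 0.183

Arrow 0.103, QuickShip 0.713, Orbit 0.183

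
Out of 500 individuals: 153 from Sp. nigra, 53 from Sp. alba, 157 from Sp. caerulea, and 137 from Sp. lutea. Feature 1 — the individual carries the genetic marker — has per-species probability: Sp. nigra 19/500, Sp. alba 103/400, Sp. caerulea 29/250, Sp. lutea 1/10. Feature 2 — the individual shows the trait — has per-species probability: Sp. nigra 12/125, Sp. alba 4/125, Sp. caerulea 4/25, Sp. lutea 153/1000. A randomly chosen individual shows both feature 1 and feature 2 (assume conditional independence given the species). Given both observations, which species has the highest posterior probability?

Sp. caerulea

By Bayes' rule, posterior ∝ prior × likelihood:
  Sp. nigra: 0.306 × 0.038 × 0.096 = 0.001116288
  Sp. alba: 0.106 × 0.2575 × 0.032 = 0.00087344
  Sp. caerulea: 0.314 × 0.116 × 0.16 = 0.00582784
  Sp. lutea: 0.274 × 0.1 × 0.153 = 0.0041922
Normalizing constant = 0.012009768.
Largest term belongs to Sp. caerulea, so Sp. caerulea is most probable.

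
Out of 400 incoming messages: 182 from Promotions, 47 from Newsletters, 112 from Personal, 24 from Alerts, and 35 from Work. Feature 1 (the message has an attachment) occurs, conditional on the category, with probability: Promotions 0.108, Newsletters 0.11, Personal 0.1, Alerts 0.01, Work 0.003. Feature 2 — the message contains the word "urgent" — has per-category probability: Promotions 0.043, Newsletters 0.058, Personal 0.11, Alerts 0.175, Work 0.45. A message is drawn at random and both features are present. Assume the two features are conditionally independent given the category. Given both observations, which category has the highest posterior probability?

Unnormalized posteriors (prior × likelihood):
  Promotions: 0.455 × 0.108 × 0.043 = 0.00211302
  Newsletters: 0.1175 × 0.11 × 0.058 = 0.00074965
  Personal: 0.28 × 0.1 × 0.11 = 0.00308
  Alerts: 0.06 × 0.01 × 0.175 = 0.000105
  Work: 0.0875 × 0.003 × 0.45 = 0.000118125
Total = 0.006165795.
Largest term belongs to Personal, so Personal is most probable.

Personal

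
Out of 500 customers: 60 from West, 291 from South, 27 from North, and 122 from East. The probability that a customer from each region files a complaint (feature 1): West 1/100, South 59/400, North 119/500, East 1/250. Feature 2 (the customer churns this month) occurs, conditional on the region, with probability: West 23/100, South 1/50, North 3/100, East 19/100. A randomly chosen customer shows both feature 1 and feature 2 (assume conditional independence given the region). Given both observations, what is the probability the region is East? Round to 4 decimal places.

0.0723

Compute prior × likelihood for every hypothesis:
  West: 0.12 × 0.01 × 0.23 = 0.000276
  South: 0.582 × 0.1475 × 0.02 = 0.0017169
  North: 0.054 × 0.238 × 0.03 = 0.00038556
  East: 0.244 × 0.004 × 0.19 = 0.00018544
Total = 0.0025639.
P(East | evidence) = 0.00018544 / 0.0025639 ≈ 0.0723.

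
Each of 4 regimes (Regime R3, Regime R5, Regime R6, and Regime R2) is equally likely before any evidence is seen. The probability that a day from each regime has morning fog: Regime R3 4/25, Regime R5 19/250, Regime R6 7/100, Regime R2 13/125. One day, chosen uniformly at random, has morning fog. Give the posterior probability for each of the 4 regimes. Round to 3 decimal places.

With a uniform prior (1/4 each), posterior ∝ likelihood:
  Regime R3: 0.16
  Regime R5: 0.076
  Regime R6: 0.07
  Regime R2: 0.104
Normalizing constant = 0.41.
P(Regime R3 | fog) = 0.16/0.41 ≈ 0.390
P(Regime R5 | fog) = 0.076/0.41 ≈ 0.185
P(Regime R6 | fog) = 0.07/0.41 ≈ 0.171
P(Regime R2 | fog) = 0.104/0.41 ≈ 0.254
(Check: 0.390+0.185+0.171+0.254 = 1.000.)

Regime R3 0.390, Regime R5 0.185, Regime R6 0.171, Regime R2 0.254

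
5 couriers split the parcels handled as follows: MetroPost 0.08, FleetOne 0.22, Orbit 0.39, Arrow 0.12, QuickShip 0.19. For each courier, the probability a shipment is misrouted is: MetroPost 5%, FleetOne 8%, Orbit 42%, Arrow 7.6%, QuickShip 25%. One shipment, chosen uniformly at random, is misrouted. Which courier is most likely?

Orbit

Compute prior × likelihood for every hypothesis:
  MetroPost: 0.08 × 0.05 = 0.004
  FleetOne: 0.22 × 0.08 = 0.0176
  Orbit: 0.39 × 0.42 = 0.1638
  Arrow: 0.12 × 0.076 = 0.00912
  QuickShip: 0.19 × 0.25 = 0.0475
Sum = 0.24202.
Largest term belongs to Orbit, so Orbit is most probable.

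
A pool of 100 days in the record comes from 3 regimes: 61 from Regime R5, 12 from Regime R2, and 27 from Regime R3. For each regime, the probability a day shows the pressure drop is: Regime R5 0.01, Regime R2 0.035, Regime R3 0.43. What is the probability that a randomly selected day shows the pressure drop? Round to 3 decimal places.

0.126

Compute prior × likelihood for every hypothesis:
  Regime R5: 0.61 × 0.01 = 0.0061
  Regime R2: 0.12 × 0.035 = 0.0042
  Regime R3: 0.27 × 0.43 = 0.1161
P(drop) = 0.0061 + 0.0042 + 0.1161 = 0.1264 → 0.126.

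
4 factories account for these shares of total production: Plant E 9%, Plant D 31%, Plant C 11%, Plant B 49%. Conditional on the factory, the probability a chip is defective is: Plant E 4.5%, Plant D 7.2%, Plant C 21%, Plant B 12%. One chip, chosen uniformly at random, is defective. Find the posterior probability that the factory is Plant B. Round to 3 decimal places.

By Bayes' rule, posterior ∝ prior × likelihood:
  Plant E: 0.09 × 0.045 = 0.00405
  Plant D: 0.31 × 0.072 = 0.02232
  Plant C: 0.11 × 0.21 = 0.0231
  Plant B: 0.49 × 0.12 = 0.0588
Normalizing constant = 0.10827.
P(Plant B | evidence) = 0.0588 / 0.10827 ≈ 0.543.

0.543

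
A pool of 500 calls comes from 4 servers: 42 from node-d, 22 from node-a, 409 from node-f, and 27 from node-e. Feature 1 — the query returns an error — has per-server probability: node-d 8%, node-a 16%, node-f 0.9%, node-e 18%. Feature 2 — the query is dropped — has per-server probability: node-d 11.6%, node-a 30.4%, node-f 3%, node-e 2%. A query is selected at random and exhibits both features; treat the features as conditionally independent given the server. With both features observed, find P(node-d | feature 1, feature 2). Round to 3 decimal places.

0.234

Unnormalized posteriors (prior × likelihood):
  node-d: 0.084 × 0.08 × 0.116 = 0.00077952
  node-a: 0.044 × 0.16 × 0.304 = 0.00214016
  node-f: 0.818 × 0.009 × 0.03 = 0.00022086
  node-e: 0.054 × 0.18 × 0.02 = 0.0001944
Sum = 0.00333494.
P(node-d | evidence) = 0.00077952 / 0.00333494 ≈ 0.234.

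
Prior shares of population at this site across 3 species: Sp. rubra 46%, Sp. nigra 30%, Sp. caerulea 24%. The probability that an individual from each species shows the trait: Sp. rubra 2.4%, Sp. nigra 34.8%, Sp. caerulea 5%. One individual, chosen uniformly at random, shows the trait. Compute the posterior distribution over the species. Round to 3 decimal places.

Compute prior × likelihood for every hypothesis:
  Sp. rubra: 0.46 × 0.024 = 0.01104
  Sp. nigra: 0.3 × 0.348 = 0.1044
  Sp. caerulea: 0.24 × 0.05 = 0.012
Sum = 0.12744.
P(Sp. rubra | trait) = 0.01104/0.12744 ≈ 0.087
P(Sp. nigra | trait) = 0.1044/0.12744 ≈ 0.819
P(Sp. caerulea | trait) = 0.012/0.12744 ≈ 0.094

Sp. rubra 0.087, Sp. nigra 0.819, Sp. caerulea 0.094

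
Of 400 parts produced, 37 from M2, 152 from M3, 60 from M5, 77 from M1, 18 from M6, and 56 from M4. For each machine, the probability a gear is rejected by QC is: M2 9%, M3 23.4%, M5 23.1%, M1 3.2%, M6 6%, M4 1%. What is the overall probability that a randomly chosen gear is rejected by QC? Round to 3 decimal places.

Prior × likelihood for each hypothesis:
  M2: 0.0925 × 0.09 = 0.008325
  M3: 0.38 × 0.234 = 0.08892
  M5: 0.15 × 0.231 = 0.03465
  M1: 0.1925 × 0.032 = 0.00616
  M6: 0.045 × 0.06 = 0.0027
  M4: 0.14 × 0.01 = 0.0014
P(rejected) = 0.008325 + 0.08892 + 0.03465 + 0.00616 + 0.0027 + 0.0014 = 0.142155 → 0.142.

0.142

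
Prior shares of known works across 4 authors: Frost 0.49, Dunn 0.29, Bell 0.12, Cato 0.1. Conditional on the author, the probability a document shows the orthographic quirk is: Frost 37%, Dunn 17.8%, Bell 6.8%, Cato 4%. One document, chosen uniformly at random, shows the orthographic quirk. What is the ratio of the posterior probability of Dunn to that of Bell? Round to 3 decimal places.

Compute prior × likelihood for every hypothesis:
  Frost: 0.49 × 0.37 = 0.1813
  Dunn: 0.29 × 0.178 = 0.05162
  Bell: 0.12 × 0.068 = 0.00816
  Cato: 0.1 × 0.04 = 0.004
Sum = 0.24508.
The ratio is 0.05162 / 0.00816 (the normalizer cancels) = 6.326.

6.326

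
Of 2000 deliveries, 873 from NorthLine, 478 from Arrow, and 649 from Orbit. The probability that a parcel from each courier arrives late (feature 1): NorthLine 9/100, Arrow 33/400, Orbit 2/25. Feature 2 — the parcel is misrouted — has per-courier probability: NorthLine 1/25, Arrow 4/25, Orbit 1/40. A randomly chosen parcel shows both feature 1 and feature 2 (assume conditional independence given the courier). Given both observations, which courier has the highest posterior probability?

Unnormalized posteriors (prior × likelihood):
  NorthLine: 0.4365 × 0.09 × 0.04 = 0.0015714
  Arrow: 0.239 × 0.0825 × 0.16 = 0.0031548
  Orbit: 0.3245 × 0.08 × 0.025 = 0.000649
Normalizing constant = 0.0053752.
Largest term belongs to Arrow, so Arrow is most probable.

Arrow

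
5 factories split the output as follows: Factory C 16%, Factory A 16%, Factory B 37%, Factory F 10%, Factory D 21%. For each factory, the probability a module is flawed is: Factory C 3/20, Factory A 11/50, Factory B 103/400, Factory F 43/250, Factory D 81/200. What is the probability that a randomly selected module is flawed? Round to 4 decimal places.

Compute prior × likelihood for every hypothesis:
  Factory C: 0.16 × 0.15 = 0.024
  Factory A: 0.16 × 0.22 = 0.0352
  Factory B: 0.37 × 0.2575 = 0.095275
  Factory F: 0.1 × 0.172 = 0.0172
  Factory D: 0.21 × 0.405 = 0.08505
P(flawed) = 0.024 + 0.0352 + 0.095275 + 0.0172 + 0.08505 = 0.256725 → 0.2567.

0.2567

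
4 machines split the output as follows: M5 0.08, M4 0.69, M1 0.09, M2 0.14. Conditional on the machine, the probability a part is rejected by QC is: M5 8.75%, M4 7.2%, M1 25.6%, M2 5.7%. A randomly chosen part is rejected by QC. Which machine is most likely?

M4

Compute prior × likelihood for every hypothesis:
  M5: 0.08 × 0.0875 = 0.007
  M4: 0.69 × 0.072 = 0.04968
  M1: 0.09 × 0.256 = 0.02304
  M2: 0.14 × 0.057 = 0.00798
Normalizing constant = 0.0877.
Largest term belongs to M4, so M4 is most probable.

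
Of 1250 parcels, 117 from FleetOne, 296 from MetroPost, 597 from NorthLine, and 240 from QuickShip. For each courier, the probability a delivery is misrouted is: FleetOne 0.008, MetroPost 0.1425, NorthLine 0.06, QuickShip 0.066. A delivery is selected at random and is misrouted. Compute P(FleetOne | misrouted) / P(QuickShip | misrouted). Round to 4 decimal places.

0.0591

Unnormalized posteriors (prior × likelihood):
  FleetOne: 0.0936 × 0.008 = 0.0007488
  MetroPost: 0.2368 × 0.1425 = 0.033744
  NorthLine: 0.4776 × 0.06 = 0.028656
  QuickShip: 0.192 × 0.066 = 0.012672
Total = 0.0758208.
The ratio is 0.0007488 / 0.012672 (the normalizer cancels) = 0.0591.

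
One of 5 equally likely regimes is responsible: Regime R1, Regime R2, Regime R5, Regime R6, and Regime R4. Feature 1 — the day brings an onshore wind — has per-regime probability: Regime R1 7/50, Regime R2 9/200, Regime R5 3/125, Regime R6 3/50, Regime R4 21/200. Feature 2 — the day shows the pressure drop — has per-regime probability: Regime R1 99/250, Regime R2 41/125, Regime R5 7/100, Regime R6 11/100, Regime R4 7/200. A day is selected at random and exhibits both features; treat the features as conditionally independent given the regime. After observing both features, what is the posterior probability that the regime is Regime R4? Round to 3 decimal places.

0.045

Since the prior is uniform, the posterior is proportional to the likelihood:
  Regime R1: 0.14 × 0.396 = 0.05544
  Regime R2: 0.045 × 0.328 = 0.01476
  Regime R5: 0.024 × 0.07 = 0.00168
  Regime R6: 0.06 × 0.11 = 0.0066
  Regime R4: 0.105 × 0.035 = 0.003675
Total = 0.082155.
P(Regime R4 | evidence) = 0.003675 / 0.082155 ≈ 0.045.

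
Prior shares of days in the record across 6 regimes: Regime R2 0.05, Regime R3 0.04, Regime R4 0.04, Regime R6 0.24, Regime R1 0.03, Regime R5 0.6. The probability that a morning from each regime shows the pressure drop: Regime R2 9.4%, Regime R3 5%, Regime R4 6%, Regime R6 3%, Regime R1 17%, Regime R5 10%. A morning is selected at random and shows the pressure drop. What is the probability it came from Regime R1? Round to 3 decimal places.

By Bayes' rule, posterior ∝ prior × likelihood:
  Regime R2: 0.05 × 0.094 = 0.0047
  Regime R3: 0.04 × 0.05 = 0.002
  Regime R4: 0.04 × 0.06 = 0.0024
  Regime R6: 0.24 × 0.03 = 0.0072
  Regime R1: 0.03 × 0.17 = 0.0051
  Regime R5: 0.6 × 0.1 = 0.06
Sum = 0.0814.
P(Regime R1 | evidence) = 0.0051 / 0.0814 ≈ 0.063.

0.063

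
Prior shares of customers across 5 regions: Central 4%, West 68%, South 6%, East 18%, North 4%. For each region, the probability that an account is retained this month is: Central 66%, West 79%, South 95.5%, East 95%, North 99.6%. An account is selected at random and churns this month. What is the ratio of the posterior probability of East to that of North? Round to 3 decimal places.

Taking complements, P(churn | each) = Central 0.34, West 0.21, South 0.045, East 0.05, North 0.004.
Compute prior × likelihood for every hypothesis:
  Central: 0.04 × 0.34 = 0.0136
  West: 0.68 × 0.21 = 0.1428
  South: 0.06 × 0.045 = 0.0027
  East: 0.18 × 0.05 = 0.009
  North: 0.04 × 0.004 = 0.00016
Normalizing constant = 0.16826.
The ratio is 0.009 / 0.00016 (the normalizer cancels) = 56.250.

56.250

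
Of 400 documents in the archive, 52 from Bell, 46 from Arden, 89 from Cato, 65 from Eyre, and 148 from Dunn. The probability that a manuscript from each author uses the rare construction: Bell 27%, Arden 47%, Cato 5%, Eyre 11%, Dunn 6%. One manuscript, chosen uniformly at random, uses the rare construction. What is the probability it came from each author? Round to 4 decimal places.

Bell 0.2501, Arden 0.3851, Cato 0.0793, Eyre 0.1274, Dunn 0.1582

By Bayes' rule, posterior ∝ prior × likelihood:
  Bell: 0.13 × 0.27 = 0.0351
  Arden: 0.115 × 0.47 = 0.05405
  Cato: 0.2225 × 0.05 = 0.011125
  Eyre: 0.1625 × 0.11 = 0.017875
  Dunn: 0.37 × 0.06 = 0.0222
Normalizing constant = 0.14035.
P(Bell | rare-form) = 0.0351/0.14035 ≈ 0.2501
P(Arden | rare-form) = 0.05405/0.14035 ≈ 0.3851
P(Cato | rare-form) = 0.011125/0.14035 ≈ 0.0793
P(Eyre | rare-form) = 0.017875/0.14035 ≈ 0.1274
P(Dunn | rare-form) = 0.0222/0.14035 ≈ 0.1582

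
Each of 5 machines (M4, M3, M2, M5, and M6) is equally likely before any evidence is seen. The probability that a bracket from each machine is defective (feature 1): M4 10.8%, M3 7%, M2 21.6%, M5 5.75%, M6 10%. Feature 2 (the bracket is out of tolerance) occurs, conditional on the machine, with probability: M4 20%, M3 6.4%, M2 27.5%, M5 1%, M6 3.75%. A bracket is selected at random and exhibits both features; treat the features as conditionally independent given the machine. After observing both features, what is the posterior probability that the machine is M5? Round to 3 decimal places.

0.006

With a uniform prior (1/5 each), posterior ∝ likelihood:
  M4: 0.108 × 0.2 = 0.0216
  M3: 0.07 × 0.064 = 0.00448
  M2: 0.216 × 0.275 = 0.0594
  M5: 0.0575 × 0.01 = 0.000575
  M6: 0.1 × 0.0375 = 0.00375
Total = 0.089805.
P(M5 | evidence) = 0.000575 / 0.089805 ≈ 0.006.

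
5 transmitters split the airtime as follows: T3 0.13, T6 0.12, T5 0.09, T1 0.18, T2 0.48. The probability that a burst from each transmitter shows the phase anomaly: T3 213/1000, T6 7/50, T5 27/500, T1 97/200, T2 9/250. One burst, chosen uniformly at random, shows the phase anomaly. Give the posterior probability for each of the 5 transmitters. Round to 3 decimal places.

T3 0.180, T6 0.109, T5 0.032, T1 0.567, T2 0.112

By Bayes' rule, posterior ∝ prior × likelihood:
  T3: 0.13 × 0.213 = 0.02769
  T6: 0.12 × 0.14 = 0.0168
  T5: 0.09 × 0.054 = 0.00486
  T1: 0.18 × 0.485 = 0.0873
  T2: 0.48 × 0.036 = 0.01728
Normalizing constant = 0.15393.
P(T3 | anomaly) = 0.02769/0.15393 ≈ 0.180
P(T6 | anomaly) = 0.0168/0.15393 ≈ 0.109
P(T5 | anomaly) = 0.00486/0.15393 ≈ 0.032
P(T1 | anomaly) = 0.0873/0.15393 ≈ 0.567
P(T2 | anomaly) = 0.01728/0.15393 ≈ 0.112
(Check: 0.180+0.109+0.032+0.567+0.112 = 1.000.)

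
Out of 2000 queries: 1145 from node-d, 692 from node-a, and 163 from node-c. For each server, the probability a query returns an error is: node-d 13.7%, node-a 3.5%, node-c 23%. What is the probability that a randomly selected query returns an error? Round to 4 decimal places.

0.1093

By Bayes' rule, posterior ∝ prior × likelihood:
  node-d: 0.5725 × 0.137 = 0.0784325
  node-a: 0.346 × 0.035 = 0.01211
  node-c: 0.0815 × 0.23 = 0.018745
P(error) = 0.0784325 + 0.01211 + 0.018745 = 0.1092875 → 0.1093.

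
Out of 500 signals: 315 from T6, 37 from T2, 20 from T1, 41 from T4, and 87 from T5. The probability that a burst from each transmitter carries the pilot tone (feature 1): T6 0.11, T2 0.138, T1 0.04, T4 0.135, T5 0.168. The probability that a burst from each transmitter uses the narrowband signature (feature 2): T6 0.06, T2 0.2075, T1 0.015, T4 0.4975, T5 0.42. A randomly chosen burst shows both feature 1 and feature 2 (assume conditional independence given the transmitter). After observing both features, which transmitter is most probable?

Compute prior × likelihood for every hypothesis:
  T6: 0.63 × 0.11 × 0.06 = 0.004158
  T2: 0.074 × 0.138 × 0.2075 = 0.00211899
  T1: 0.04 × 0.04 × 0.015 = 0.000024
  T4: 0.082 × 0.135 × 0.4975 = 0.005507325
  T5: 0.174 × 0.168 × 0.42 = 0.01227744
Sum = 0.024085755.
Largest term belongs to T5, so T5 is most probable.

T5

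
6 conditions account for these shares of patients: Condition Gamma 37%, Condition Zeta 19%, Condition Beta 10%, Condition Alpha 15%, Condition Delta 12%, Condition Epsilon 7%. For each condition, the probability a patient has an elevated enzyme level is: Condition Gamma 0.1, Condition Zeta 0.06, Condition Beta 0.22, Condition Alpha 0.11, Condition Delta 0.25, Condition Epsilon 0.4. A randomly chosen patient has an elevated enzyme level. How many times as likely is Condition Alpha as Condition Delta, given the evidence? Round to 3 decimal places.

0.550

Prior × likelihood for each hypothesis:
  Condition Gamma: 0.37 × 0.1 = 0.037
  Condition Zeta: 0.19 × 0.06 = 0.0114
  Condition Beta: 0.1 × 0.22 = 0.022
  Condition Alpha: 0.15 × 0.11 = 0.0165
  Condition Delta: 0.12 × 0.25 = 0.03
  Condition Epsilon: 0.07 × 0.4 = 0.028
Normalizing constant = 0.1449.
The ratio is 0.0165 / 0.03 (the normalizer cancels) = 0.550.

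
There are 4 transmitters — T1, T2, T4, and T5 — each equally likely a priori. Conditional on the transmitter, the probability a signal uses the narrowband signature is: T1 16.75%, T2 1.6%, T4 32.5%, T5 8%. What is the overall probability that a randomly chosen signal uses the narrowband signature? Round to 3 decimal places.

0.147

Since the prior is uniform, the posterior is proportional to the likelihood:
  T1: 0.1675
  T2: 0.016
  T4: 0.325
  T5: 0.08
P(narrowband) = (1/4) × (0.1675 + 0.016 + 0.325 + 0.08) = 0.5885/4 ≈ 0.147.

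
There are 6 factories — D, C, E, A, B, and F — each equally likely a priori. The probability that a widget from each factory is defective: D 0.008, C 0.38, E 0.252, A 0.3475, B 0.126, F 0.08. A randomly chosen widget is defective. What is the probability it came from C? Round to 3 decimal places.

0.318

With a uniform prior (1/6 each), posterior ∝ likelihood:
  D: 0.008
  C: 0.38
  E: 0.252
  A: 0.3475
  B: 0.126
  F: 0.08
Total = 1.1935.
P(C | evidence) = 0.38 / 1.1935 ≈ 0.318.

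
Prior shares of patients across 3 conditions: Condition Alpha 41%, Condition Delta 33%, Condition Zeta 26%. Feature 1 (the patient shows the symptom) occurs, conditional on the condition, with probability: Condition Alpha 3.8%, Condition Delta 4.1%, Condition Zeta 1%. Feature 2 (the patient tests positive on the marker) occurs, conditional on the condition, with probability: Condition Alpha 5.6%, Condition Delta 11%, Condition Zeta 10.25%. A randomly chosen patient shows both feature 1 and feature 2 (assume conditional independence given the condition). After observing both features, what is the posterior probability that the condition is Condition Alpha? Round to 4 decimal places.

0.3321

By Bayes' rule, posterior ∝ prior × likelihood:
  Condition Alpha: 0.41 × 0.038 × 0.056 = 0.00087248
  Condition Delta: 0.33 × 0.041 × 0.11 = 0.0014883
  Condition Zeta: 0.26 × 0.01 × 0.1025 = 0.0002665
Sum = 0.00262728.
P(Condition Alpha | evidence) = 0.00087248 / 0.00262728 ≈ 0.3321.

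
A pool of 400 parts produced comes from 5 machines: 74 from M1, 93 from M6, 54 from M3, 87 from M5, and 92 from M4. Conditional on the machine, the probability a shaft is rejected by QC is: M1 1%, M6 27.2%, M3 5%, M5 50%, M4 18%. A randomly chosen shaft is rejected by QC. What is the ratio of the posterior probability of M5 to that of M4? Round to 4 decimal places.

2.6268

Compute prior × likelihood for every hypothesis:
  M1: 0.185 × 0.01 = 0.00185
  M6: 0.2325 × 0.272 = 0.06324
  M3: 0.135 × 0.05 = 0.00675
  M5: 0.2175 × 0.5 = 0.10875
  M4: 0.23 × 0.18 = 0.0414
Normalizing constant = 0.22199.
The ratio is 0.10875 / 0.0414 (the normalizer cancels) = 2.6268.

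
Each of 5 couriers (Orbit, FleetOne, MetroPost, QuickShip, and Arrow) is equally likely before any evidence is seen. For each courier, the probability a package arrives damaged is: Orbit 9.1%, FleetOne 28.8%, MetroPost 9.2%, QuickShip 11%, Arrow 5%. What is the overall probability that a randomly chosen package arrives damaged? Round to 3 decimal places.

Since the prior is uniform, the posterior is proportional to the likelihood:
  Orbit: 0.091
  FleetOne: 0.288
  MetroPost: 0.092
  QuickShip: 0.11
  Arrow: 0.05
P(damaged) = (1/5) × (0.091 + 0.288 + 0.092 + 0.11 + 0.05) = 0.631/5 ≈ 0.126.

0.126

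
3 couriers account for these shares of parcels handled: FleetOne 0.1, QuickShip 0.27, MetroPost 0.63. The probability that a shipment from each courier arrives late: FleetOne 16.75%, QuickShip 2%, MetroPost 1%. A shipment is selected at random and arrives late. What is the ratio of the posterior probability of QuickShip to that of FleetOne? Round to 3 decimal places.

Prior × likelihood for each hypothesis:
  FleetOne: 0.1 × 0.1675 = 0.01675
  QuickShip: 0.27 × 0.02 = 0.0054
  MetroPost: 0.63 × 0.01 = 0.0063
Normalizing constant = 0.02845.
The ratio is 0.0054 / 0.01675 (the normalizer cancels) = 0.322.

0.322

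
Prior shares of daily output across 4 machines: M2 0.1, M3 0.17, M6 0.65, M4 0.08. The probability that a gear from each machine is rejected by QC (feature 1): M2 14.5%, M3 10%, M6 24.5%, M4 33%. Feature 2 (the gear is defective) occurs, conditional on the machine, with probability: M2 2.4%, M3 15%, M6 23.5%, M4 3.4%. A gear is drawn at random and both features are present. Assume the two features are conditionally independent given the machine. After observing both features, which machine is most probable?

By Bayes' rule, posterior ∝ prior × likelihood:
  M2: 0.1 × 0.145 × 0.024 = 0.000348
  M3: 0.17 × 0.1 × 0.15 = 0.00255
  M6: 0.65 × 0.245 × 0.235 = 0.03742375
  M4: 0.08 × 0.33 × 0.034 = 0.0008976
Total = 0.04121935.
Largest term belongs to M6, so M6 is most probable.

M6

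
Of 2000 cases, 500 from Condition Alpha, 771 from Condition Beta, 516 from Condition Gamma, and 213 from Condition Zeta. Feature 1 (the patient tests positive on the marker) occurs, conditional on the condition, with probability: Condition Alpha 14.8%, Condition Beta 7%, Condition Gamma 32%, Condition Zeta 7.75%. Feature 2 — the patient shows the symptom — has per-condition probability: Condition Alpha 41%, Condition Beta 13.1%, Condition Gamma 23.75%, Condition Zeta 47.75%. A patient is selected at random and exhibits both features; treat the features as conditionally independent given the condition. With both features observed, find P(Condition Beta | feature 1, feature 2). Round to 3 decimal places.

Compute prior × likelihood for every hypothesis:
  Condition Alpha: 0.25 × 0.148 × 0.41 = 0.01517
  Condition Beta: 0.3855 × 0.07 × 0.131 = 0.003535035
  Condition Gamma: 0.258 × 0.32 × 0.2375 = 0.019608
  Condition Zeta: 0.1065 × 0.0775 × 0.4775 = 0.003941165625
Total = 0.042254200625.
P(Condition Beta | evidence) = 0.003535035 / 0.042254200625 ≈ 0.084.

0.084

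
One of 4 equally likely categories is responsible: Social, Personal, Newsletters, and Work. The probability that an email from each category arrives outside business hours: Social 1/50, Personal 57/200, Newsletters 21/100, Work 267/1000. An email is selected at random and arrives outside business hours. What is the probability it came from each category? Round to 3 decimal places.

Social 0.026, Personal 0.364, Newsletters 0.269, Work 0.341

Since the prior is uniform, the posterior is proportional to the likelihood:
  Social: 0.02
  Personal: 0.285
  Newsletters: 0.21
  Work: 0.267
Total = 0.782.
P(Social | off-hours) = 0.02/0.782 ≈ 0.026
P(Personal | off-hours) = 0.285/0.782 ≈ 0.364
P(Newsletters | off-hours) = 0.21/0.782 ≈ 0.269
P(Work | off-hours) = 0.267/0.782 ≈ 0.341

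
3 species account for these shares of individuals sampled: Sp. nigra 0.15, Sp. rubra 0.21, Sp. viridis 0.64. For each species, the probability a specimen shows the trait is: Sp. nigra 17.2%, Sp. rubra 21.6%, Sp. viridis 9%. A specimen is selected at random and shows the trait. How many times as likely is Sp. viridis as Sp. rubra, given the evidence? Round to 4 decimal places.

1.2698

Compute prior × likelihood for every hypothesis:
  Sp. nigra: 0.15 × 0.172 = 0.0258
  Sp. rubra: 0.21 × 0.216 = 0.04536
  Sp. viridis: 0.64 × 0.09 = 0.0576
Normalizing constant = 0.12876.
The ratio is 0.0576 / 0.04536 (the normalizer cancels) = 1.2698.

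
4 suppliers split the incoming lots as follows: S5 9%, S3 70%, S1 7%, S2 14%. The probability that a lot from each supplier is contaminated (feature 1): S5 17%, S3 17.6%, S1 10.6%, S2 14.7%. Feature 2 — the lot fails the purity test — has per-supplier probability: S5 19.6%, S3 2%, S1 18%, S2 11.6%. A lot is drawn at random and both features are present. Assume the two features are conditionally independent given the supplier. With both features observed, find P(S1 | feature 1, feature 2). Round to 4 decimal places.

0.1454

By Bayes' rule, posterior ∝ prior × likelihood:
  S5: 0.09 × 0.17 × 0.196 = 0.0029988
  S3: 0.7 × 0.176 × 0.02 = 0.002464
  S1: 0.07 × 0.106 × 0.18 = 0.0013356
  S2: 0.14 × 0.147 × 0.116 = 0.00238728
Total = 0.00918568.
P(S1 | evidence) = 0.0013356 / 0.00918568 ≈ 0.1454.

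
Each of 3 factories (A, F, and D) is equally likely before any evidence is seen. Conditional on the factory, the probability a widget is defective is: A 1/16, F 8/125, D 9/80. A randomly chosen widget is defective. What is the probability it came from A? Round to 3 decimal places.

Since the prior is uniform, the posterior is proportional to the likelihood:
  A: 0.0625
  F: 0.064
  D: 0.1125
Total = 0.239.
P(A | evidence) = 0.0625 / 0.239 ≈ 0.262.

0.262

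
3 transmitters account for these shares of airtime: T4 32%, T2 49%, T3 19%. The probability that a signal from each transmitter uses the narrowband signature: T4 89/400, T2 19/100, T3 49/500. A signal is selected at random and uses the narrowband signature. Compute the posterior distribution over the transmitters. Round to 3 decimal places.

T4 0.389, T2 0.509, T3 0.102

Unnormalized posteriors (prior × likelihood):
  T4: 0.32 × 0.2225 = 0.0712
  T2: 0.49 × 0.19 = 0.0931
  T3: 0.19 × 0.098 = 0.01862
Normalizing constant = 0.18292.
P(T4 | narrowband) = 0.0712/0.18292 ≈ 0.389
P(T2 | narrowband) = 0.0931/0.18292 ≈ 0.509
P(T3 | narrowband) = 0.01862/0.18292 ≈ 0.102
(Check: 0.389+0.509+0.102 = 1.000.)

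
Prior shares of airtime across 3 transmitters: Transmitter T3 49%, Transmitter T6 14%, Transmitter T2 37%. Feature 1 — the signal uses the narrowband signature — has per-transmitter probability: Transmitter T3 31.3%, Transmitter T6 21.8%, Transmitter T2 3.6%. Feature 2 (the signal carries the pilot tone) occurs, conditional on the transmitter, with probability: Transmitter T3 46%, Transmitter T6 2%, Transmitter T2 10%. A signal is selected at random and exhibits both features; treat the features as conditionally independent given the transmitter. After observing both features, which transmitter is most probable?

Prior × likelihood for each hypothesis:
  Transmitter T3: 0.49 × 0.313 × 0.46 = 0.0705502
  Transmitter T6: 0.14 × 0.218 × 0.02 = 0.0006104
  Transmitter T2: 0.37 × 0.036 × 0.1 = 0.001332
Sum = 0.0724926.
Largest term belongs to Transmitter T3, so Transmitter T3 is most probable.

Transmitter T3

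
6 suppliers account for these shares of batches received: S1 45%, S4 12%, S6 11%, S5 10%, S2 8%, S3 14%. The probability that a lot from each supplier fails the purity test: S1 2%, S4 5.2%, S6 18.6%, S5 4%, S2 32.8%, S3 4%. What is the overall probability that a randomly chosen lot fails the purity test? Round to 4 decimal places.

Unnormalized posteriors (prior × likelihood):
  S1: 0.45 × 0.02 = 0.009
  S4: 0.12 × 0.052 = 0.00624
  S6: 0.11 × 0.186 = 0.02046
  S5: 0.1 × 0.04 = 0.004
  S2: 0.08 × 0.328 = 0.02624
  S3: 0.14 × 0.04 = 0.0056
P(off-spec) = 0.009 + 0.00624 + 0.02046 + 0.004 + 0.02624 + 0.0056 = 0.07154 → 0.0715.

0.0715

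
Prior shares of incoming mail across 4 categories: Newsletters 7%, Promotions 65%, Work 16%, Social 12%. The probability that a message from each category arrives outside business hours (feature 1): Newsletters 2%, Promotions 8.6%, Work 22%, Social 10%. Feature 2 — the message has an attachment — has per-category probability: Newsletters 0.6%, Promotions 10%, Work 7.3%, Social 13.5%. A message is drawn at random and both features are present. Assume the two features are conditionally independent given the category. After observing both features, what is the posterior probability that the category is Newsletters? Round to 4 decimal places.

0.0009

Compute prior × likelihood for every hypothesis:
  Newsletters: 0.07 × 0.02 × 0.006 = 0.0000084
  Promotions: 0.65 × 0.086 × 0.1 = 0.00559
  Work: 0.16 × 0.22 × 0.073 = 0.0025696
  Social: 0.12 × 0.1 × 0.135 = 0.00162
Total = 0.009788.
P(Newsletters | evidence) = 0.0000084 / 0.009788 ≈ 0.0009.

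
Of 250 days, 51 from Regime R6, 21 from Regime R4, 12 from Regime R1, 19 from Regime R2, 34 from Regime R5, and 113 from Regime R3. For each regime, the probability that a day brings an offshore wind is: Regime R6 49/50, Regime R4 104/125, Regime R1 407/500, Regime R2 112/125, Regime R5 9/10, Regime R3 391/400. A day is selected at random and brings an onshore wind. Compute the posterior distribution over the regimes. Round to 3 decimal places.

Regime R6 0.069, Regime R4 0.240, Regime R1 0.152, Regime R2 0.134, Regime R5 0.231, Regime R3 0.173

Taking complements, P(onshore | each) = Regime R6 0.02, Regime R4 0.168, Regime R1 0.186, Regime R2 0.104, Regime R5 0.1, Regime R3 0.0225.
By Bayes' rule, posterior ∝ prior × likelihood:
  Regime R6: 0.204 × 0.02 = 0.00408
  Regime R4: 0.084 × 0.168 = 0.014112
  Regime R1: 0.048 × 0.186 = 0.008928
  Regime R2: 0.076 × 0.104 = 0.007904
  Regime R5: 0.136 × 0.1 = 0.0136
  Regime R3: 0.452 × 0.0225 = 0.01017
Total = 0.058794.
P(Regime R6 | onshore) = 0.00408/0.058794 ≈ 0.069
P(Regime R4 | onshore) = 0.014112/0.058794 ≈ 0.240
P(Regime R1 | onshore) = 0.008928/0.058794 ≈ 0.152
P(Regime R2 | onshore) = 0.007904/0.058794 ≈ 0.134
P(Regime R5 | onshore) = 0.0136/0.058794 ≈ 0.231
P(Regime R3 | onshore) = 0.01017/0.058794 ≈ 0.173
(Check: 0.069+0.240+0.152+0.134+0.231+0.173 = 0.999.)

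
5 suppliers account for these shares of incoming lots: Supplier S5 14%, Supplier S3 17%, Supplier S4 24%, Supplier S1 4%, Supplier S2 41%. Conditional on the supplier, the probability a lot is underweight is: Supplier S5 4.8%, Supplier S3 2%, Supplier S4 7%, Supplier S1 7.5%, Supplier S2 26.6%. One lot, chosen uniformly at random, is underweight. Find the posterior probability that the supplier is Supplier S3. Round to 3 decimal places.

Compute prior × likelihood for every hypothesis:
  Supplier S5: 0.14 × 0.048 = 0.00672
  Supplier S3: 0.17 × 0.02 = 0.0034
  Supplier S4: 0.24 × 0.07 = 0.0168
  Supplier S1: 0.04 × 0.075 = 0.003
  Supplier S2: 0.41 × 0.266 = 0.10906
Sum = 0.13898.
P(Supplier S3 | evidence) = 0.0034 / 0.13898 ≈ 0.024.

0.024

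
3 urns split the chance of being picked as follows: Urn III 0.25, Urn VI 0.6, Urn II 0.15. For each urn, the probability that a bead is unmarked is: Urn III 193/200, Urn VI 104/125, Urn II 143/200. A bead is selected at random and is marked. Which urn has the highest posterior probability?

Urn VI

Taking complements, P(marked | each) = Urn III 0.035, Urn VI 0.168, Urn II 0.285.
Compute prior × likelihood for every hypothesis:
  Urn III: 0.25 × 0.035 = 0.00875
  Urn VI: 0.6 × 0.168 = 0.1008
  Urn II: 0.15 × 0.285 = 0.04275
Sum = 0.1523.
Largest term belongs to Urn VI, so Urn VI is most probable.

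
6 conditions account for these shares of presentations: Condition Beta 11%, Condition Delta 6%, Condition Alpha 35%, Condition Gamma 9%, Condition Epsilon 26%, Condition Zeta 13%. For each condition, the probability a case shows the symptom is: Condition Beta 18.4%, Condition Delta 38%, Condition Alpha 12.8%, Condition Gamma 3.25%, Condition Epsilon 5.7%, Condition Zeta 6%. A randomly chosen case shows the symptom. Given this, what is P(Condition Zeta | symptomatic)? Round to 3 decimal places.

Unnormalized posteriors (prior × likelihood):
  Condition Beta: 0.11 × 0.184 = 0.02024
  Condition Delta: 0.06 × 0.38 = 0.0228
  Condition Alpha: 0.35 × 0.128 = 0.0448
  Condition Gamma: 0.09 × 0.0325 = 0.002925
  Condition Epsilon: 0.26 × 0.057 = 0.01482
  Condition Zeta: 0.13 × 0.06 = 0.0078
Normalizing constant = 0.113385.
P(Condition Zeta | evidence) = 0.0078 / 0.113385 ≈ 0.069.

0.069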